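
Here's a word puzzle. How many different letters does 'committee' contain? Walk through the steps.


Unique letters in 'committee': {c, e, i, m, o, t} = 6 distinct letters.

6


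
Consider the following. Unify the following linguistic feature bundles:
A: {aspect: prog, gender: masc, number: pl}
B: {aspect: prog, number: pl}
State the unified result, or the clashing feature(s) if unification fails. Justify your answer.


Compare features:
aspect: A=prog vs B=prog -> unified: prog
gender: A=masc vs B=_ -> unified: masc
number: A=pl vs B=pl -> unified: pl
No clashes found.

Unified: {aspect: prog, gender: masc, number: pl}


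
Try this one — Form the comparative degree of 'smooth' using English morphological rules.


Apply comparative formation (add -er): 'smooth' -> 'smoother'.

smoother


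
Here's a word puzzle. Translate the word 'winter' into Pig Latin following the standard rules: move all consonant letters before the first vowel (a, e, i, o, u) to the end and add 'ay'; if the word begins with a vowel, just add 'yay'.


'winter': move consonant cluster 'w' to end and add 'ay': 'interway'.

interway


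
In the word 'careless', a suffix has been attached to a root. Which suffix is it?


The word 'careless' = 'care' (root) + '-less' (suffix). The suffix is '-less'.

less


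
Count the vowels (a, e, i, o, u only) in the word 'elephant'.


Vowels in 'elephant': e, e, a = 3 vowels.

3


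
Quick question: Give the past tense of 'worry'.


Apply rule: Change -y to -ied. 'worry' becomes 'worried'.

worried


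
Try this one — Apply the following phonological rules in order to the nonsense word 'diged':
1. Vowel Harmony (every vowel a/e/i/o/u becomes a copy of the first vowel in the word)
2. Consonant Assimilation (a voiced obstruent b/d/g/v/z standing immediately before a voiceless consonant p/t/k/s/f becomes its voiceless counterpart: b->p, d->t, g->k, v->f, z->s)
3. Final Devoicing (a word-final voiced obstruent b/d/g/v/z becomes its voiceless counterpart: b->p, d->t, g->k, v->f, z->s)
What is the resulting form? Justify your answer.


Starting form: 'diged'
Rule 1: Vowel Harmony: all vowels become 'i' (matching first vowel). 'diged' -> 'digid'
Rule 2: Consonant Assimilation: no voiced obstruent (b/d/g/v/z) stands immediately before a voiceless consonant (p/t/k/s/f). No change.
Rule 3: Final Devoicing: word-final voiced obstruent 'd' becomes voiceless 't'. 'digid' -> 'digit'
Final form: 'digit'

digit


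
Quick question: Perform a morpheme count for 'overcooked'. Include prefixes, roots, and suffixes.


Decomposition: over- (prefix) + cook (root) + -ed (suffix) = 3 morpheme(s)

3 morphemes


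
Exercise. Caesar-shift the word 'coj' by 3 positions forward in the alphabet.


Shift each letter by 3: c -> f, o -> r, j -> m. Result: 'frm'.

frm


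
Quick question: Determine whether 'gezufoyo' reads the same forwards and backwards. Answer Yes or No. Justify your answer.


Forward: 'gezufoyo'
Reversed: 'oyofuzeg'
They differ.

No


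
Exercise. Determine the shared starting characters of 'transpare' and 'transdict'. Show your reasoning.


Compare from the start: 5 characters match: 'trans'. Mismatch at position 6: 'p' vs 'd'.

trans


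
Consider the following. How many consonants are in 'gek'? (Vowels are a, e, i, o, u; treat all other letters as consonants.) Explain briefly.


Consonants in 'gek': g, k = 2 consonants.

2


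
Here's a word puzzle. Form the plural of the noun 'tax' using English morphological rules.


Apply rule: Add -es (sibilant/fricative ending). 'tax' becomes 'taxes'.

taxes


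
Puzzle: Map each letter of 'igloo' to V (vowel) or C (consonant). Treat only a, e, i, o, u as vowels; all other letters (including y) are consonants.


Letter mapping: i = V, g = C, l = C, o = V, o = V.

VCCVV


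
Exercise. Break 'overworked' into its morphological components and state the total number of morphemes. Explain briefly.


Step 1: Identify prefix: 'over' (meaning: excessively)
Step 2: Identify root: 'work'
Step 3: Identify suffix(es): 'ed'
Decomposition: over- (prefix: excessively) + work (root) + -ed (suffix: past)
Total morphemes: 3

3 morphemes (over- (prefix: excessively) + work (root) + -ed (suffix: past))


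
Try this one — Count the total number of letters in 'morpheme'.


Spell out 'morpheme' and number each letter: m(1), o(2), r(3), p(4), h(5), e(6), m(7), e(8). Total: 8 letters.

8


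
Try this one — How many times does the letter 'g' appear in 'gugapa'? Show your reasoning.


Letter 'g' in 'gugapa': found at position(s) 1, 3 = 2 occurrence(s).

2


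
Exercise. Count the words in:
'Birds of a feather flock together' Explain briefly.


Split into words: Birds | of | a | feather | flock | together = 6 words.

6


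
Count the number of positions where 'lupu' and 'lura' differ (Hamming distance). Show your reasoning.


Alignment:
Position 1: 'l' vs 'l' = match
Position 2: 'u' vs 'u' = match
Position 3: 'p' vs 'r' = DIFFER
Position 4: 'u' vs 'a' = DIFFER
Total differences: 2

2


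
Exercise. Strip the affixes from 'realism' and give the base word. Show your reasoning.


Remove suffix '-ism' from 'realism' to get root 'real'.

real


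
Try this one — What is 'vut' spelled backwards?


Reverse 'vut' character by character: 'tuv'.

tuv


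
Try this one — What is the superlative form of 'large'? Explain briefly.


Apply superlative formation (ends in e: add -st): 'large' -> 'largest'.

largest


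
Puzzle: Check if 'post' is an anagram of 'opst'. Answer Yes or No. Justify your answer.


Sorted letters of 'post': 'opst'
Sorted letters of 'opst': 'opst'
They match.

Yes


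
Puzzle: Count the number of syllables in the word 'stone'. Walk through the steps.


Break 'stone' into syllables: stone -> stone = 1 syllable

1 syllable


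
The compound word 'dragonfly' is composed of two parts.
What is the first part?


Split 'dragonfly' into 'dragon' + 'fly'. The first part is 'dragon'.

dragon


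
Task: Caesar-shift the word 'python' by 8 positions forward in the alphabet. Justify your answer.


Shift each letter by 8: p -> x, y -> g, t -> b, h -> p, o -> w, n -> v. Result: 'xgbpwv'.

xgbpwv


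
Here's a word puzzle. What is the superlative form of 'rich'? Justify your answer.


Apply superlative formation (add -est): 'rich' -> 'richest'.

richest


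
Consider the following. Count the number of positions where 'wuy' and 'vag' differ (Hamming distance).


Alignment:
Position 1: 'w' vs 'v' = DIFFER
Position 2: 'u' vs 'a' = DIFFER
Position 3: 'y' vs 'g' = DIFFER
Total differences: 3

3


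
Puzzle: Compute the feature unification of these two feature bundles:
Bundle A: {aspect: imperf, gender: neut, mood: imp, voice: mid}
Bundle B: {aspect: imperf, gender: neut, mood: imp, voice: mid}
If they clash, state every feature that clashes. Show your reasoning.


Compare features:
aspect: A=imperf vs B=imperf -> unified: imperf
gender: A=neut vs B=neut -> unified: neut
mood: A=imp vs B=imp -> unified: imp
voice: A=mid vs B=mid -> unified: mid
No clashes found.

Unified: {aspect: imperf, gender: neut, mood: imp, voice: mid}


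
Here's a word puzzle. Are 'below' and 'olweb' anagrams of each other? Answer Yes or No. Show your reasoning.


Sorted letters of 'below': 'below'
Sorted letters of 'olweb': 'below'
They match.

Yes


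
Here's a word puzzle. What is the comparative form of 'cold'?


Apply comparative formation (add -er): 'cold' -> 'colder'.

colder


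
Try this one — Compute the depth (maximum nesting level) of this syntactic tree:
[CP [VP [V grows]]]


Count bracket nesting levels:
'[' at pos 0: depth = 1
'[' at pos 4: depth = 2
'[' at pos 8: depth = 3
Maximum depth reached: 3

3


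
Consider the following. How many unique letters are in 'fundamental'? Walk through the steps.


Unique letters in 'fundamental': {a, d, e, f, l, m, n, t, u} = 9 distinct letters.

9


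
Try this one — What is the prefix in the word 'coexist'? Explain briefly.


The word 'coexist' = 'co' (prefix) + 'exist' (root). The prefix is 'co'.

co


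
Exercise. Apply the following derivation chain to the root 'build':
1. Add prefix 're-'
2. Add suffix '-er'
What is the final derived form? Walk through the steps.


Step 1: Add prefix 're-' to 'build' = 'rebuild'
Step 2: Add suffix '-er' to 'rebuild' = 'rebuilder'

rebuilder


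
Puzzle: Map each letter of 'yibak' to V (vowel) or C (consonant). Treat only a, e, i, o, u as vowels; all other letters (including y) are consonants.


Letter mapping: y = C, i = V, b = C, a = V, k = C.

CVCVC


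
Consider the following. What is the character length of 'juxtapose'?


Spell out 'juxtapose' and number each letter: j(1), u(2), x(3), t(4), a(5), p(6), o(7), s(8), e(9). Total: 9 letters.

9


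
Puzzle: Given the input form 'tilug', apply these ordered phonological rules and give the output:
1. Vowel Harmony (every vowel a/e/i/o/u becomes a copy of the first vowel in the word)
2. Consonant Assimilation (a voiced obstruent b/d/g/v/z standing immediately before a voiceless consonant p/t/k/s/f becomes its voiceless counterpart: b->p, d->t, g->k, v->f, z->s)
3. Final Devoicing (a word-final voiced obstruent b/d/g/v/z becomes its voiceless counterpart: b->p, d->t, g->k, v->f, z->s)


Starting form: 'tilug'
Rule 1: Vowel Harmony: all vowels become 'i' (matching first vowel). 'tilug' -> 'tilig'
Rule 2: Consonant Assimilation: no voiced obstruent (b/d/g/v/z) stands immediately before a voiceless consonant (p/t/k/s/f). No change.
Rule 3: Final Devoicing: word-final voiced obstruent 'g' becomes voiceless 'k'. 'tilig' -> 'tilik'
Final form: 'tilik'

tilik


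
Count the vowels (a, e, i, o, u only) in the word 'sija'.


Vowels in 'sija': i, a = 2 vowels.

2


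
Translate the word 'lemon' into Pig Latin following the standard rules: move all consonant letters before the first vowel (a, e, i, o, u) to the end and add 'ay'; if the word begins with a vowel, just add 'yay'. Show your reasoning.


'lemon': move consonant cluster 'l' to end and add 'ay': 'emonlay'.

emonlay


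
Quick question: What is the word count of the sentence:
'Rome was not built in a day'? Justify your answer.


Split into words: Rome | was | not | built | in | a | day = 7 words.

7


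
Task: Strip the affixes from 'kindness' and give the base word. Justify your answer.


Remove suffix '-ness' from 'kindness' to get root 'kind'.

kind


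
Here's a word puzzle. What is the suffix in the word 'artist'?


The word 'artist' = 'art' (root) + '-ist' (suffix). The suffix is '-ist'.

ist


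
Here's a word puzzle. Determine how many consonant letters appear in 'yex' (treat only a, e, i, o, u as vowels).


Consonants in 'yex': y, x = 2 consonants.

2


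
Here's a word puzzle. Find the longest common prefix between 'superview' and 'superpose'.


Compare from the start: 5 characters match: 'super'. Mismatch at position 6: 'v' vs 'p'.

super


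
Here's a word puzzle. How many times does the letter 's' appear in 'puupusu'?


Letter 's' in 'puupusu': found at position(s) 6 = 1 occurrence(s).

1


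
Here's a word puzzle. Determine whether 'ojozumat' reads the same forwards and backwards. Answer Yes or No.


Forward: 'ojozumat'
Reversed: 'tamuzojo'
They differ.

No


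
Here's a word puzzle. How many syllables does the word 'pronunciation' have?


Break 'pronunciation' into syllables: pro-nun-ci-a-tion -> pro | nun | ci | a | tion = 5 syllables

5 syllables


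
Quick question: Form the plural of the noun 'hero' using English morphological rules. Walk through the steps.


Apply rule: Add -es (consonant + o). 'hero' becomes 'heroes'.

heroes


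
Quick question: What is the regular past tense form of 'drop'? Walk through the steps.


Apply rule: Double final consonant and add -ed. 'drop' becomes 'dropped'.

dropped


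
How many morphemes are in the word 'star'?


Decomposition: star (free morpheme) = 1 morpheme(s)

1 morphemes


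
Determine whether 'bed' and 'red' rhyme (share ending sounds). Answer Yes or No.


Rime (stressed vowel + following sounds) of 'bed': -ed = /ɛd/
Rime of 'red': -ed = /ɛd/
/ɛd/ and /ɛd/ are the same ending sound, so the words rhyme.

Yes


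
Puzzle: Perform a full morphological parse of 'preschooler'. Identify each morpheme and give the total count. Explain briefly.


Step 1: Identify prefix: 'pre' (meaning: before)
Step 2: Identify root: 'school'
Step 3: Identify suffix(es): 'er'
Decomposition: pre- (prefix: before) + school (root) + -er (suffix: one who)
Total morphemes: 3

3 morphemes (pre- (prefix: before) + school (root) + -er (suffix: one who))


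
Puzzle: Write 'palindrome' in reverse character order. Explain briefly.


Reverse 'palindrome' character by character: 'emordnilap'.

emordnilap


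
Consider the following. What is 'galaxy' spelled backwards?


Reverse 'galaxy' character by character: 'yxalag'.

yxalag


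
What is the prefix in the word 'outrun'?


The word 'outrun' = 'out' (prefix) + 'run' (root). The prefix is 'out'.

out


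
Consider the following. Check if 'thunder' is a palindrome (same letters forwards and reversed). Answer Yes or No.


Forward: 'thunder'
Reversed: 'rednuht'
They differ.

No


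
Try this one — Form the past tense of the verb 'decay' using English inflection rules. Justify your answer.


Apply rule: Add -ed. 'decay' becomes 'decayed'.

decayed


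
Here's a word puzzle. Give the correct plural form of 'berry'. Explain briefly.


Apply rule: Change -y to -ies (consonant + y). 'berry' becomes 'berries'.

berries


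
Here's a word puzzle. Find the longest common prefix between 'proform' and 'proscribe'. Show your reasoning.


Compare from the start: 3 characters match: 'pro'. Mismatch at position 4: 'f' vs 's'.

pro


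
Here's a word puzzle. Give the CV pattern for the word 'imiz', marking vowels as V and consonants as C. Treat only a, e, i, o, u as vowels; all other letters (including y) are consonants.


Letter mapping: i = V, m = C, i = V, z = C.

VCVC


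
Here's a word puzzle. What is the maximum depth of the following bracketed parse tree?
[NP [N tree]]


Count bracket nesting levels:
'[' at pos 0: depth = 1
'[' at pos 4: depth = 2
Maximum depth reached: 2

2


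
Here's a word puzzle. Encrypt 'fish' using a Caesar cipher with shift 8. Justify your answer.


Shift each letter by 8: f -> n, i -> q, s -> a, h -> p. Result: 'nqap'.

nqap


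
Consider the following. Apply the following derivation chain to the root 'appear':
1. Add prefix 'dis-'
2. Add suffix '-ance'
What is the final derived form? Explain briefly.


Step 1: Add prefix 'dis-' to 'appear' = 'disappear'
Step 2: Add suffix '-ance' to 'disappear' = 'disappearance'

disappearance


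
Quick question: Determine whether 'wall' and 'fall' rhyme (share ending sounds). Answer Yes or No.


Rime (stressed vowel + following sounds) of 'wall': -all = /ɔːl/
Rime of 'fall': -all = /ɔːl/
/ɔːl/ and /ɔːl/ are the same ending sound, so the words rhyme.

Yes


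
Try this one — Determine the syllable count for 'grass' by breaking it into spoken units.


Break 'grass' into syllables: grass -> grass = 1 syllable

1 syllable


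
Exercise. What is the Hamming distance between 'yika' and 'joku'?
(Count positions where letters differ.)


Alignment:
Position 1: 'y' vs 'j' = DIFFER
Position 2: 'i' vs 'o' = DIFFER
Position 3: 'k' vs 'k' = match
Position 4: 'a' vs 'u' = DIFFER
Total differences: 3

3


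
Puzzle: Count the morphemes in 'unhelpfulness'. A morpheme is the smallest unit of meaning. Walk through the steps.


Decomposition: un- (prefix) + help (root) + -ful (suffix) + -ness (suffix) = 4 morpheme(s)

4 morphemes


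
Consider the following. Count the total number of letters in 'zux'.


Spell out 'zux' and number each letter: z(1), u(2), x(3). Total: 3 letters.

3


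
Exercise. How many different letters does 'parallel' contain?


Unique letters in 'parallel': {a, e, l, p, r} = 5 distinct letters.

5


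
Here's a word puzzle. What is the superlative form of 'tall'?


Apply superlative formation (add -est): 'tall' -> 'tallest'.

tallest


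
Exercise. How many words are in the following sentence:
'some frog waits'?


Split into words: some | frog | waits = 3 words.

3


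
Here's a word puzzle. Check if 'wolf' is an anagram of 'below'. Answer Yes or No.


Sorted letters of 'wolf': 'flow'
Sorted letters of 'below': 'below'
They do not match.

No


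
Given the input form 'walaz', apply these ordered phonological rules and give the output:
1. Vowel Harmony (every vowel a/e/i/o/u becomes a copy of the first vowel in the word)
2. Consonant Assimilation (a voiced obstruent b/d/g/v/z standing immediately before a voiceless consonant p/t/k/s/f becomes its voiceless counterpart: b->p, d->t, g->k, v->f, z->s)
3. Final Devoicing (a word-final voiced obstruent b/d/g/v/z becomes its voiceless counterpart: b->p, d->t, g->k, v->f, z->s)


Starting form: 'walaz'
Rule 1: Vowel Harmony: all vowels already match. No change.
Rule 2: Consonant Assimilation: no voiced obstruent (b/d/g/v/z) stands immediately before a voiceless consonant (p/t/k/s/f). No change.
Rule 3: Final Devoicing: word-final voiced obstruent 'z' becomes voiceless 's'. 'walaz' -> 'walas'
Final form: 'walas'

walas


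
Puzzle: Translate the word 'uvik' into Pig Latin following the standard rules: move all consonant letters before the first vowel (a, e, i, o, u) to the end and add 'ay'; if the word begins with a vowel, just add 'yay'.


'uvik' starts with a vowel, so add 'yay': 'uvikyay'.

uvikyay


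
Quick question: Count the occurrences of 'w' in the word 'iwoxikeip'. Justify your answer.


Letter 'w' in 'iwoxikeip': found at position(s) 2 = 1 occurrence(s).

1


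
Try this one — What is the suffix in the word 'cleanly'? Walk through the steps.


The word 'cleanly' = 'clean' (root) + '-ly' (suffix). The suffix is '-ly'.

ly


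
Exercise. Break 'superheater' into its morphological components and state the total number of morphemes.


Step 1: Identify prefix: 'super' (meaning: above)
Step 2: Identify root: 'heat'
Step 3: Identify suffix(es): 'er'
Decomposition: super- (prefix: above) + heat (root) + -er (suffix: one who)
Total morphemes: 3

3 morphemes (super- (prefix: above) + heat (root) + -er (suffix: one who))


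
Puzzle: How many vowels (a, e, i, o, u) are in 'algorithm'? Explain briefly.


Vowels in 'algorithm': a, o, i = 3 vowels.

3


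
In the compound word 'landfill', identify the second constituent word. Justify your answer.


Split 'landfill' into 'land' + 'fill'. The second part is 'fill'.

fill


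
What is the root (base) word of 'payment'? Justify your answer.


Remove suffix '-ment' from 'payment' to get root 'pay'.

pay


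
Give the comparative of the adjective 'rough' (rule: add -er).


Apply comparative formation (add -er): 'rough' -> 'rougher'.

rougher


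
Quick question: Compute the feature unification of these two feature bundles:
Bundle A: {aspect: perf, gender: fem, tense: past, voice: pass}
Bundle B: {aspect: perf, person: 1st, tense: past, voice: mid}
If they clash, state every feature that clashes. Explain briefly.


Compare features:
aspect: A=perf vs B=perf -> unified: perf
gender: A=fem vs B=_ -> unified: fem
person: A=_ vs B=1st -> unified: 1st
tense: A=past vs B=past -> unified: past
voice: A=pass vs B=mid -> CLASH
Clash detected on feature 'voice' (pass vs mid); unification fails.

CLASH on 'voice' (pass vs mid)


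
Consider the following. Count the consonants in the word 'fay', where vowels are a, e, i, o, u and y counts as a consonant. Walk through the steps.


Consonants in 'fay': f, y = 2 consonants.

2


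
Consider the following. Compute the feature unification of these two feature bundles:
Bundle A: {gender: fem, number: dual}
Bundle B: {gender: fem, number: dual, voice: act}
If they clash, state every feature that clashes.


Compare features:
gender: A=fem vs B=fem -> unified: fem
number: A=dual vs B=dual -> unified: dual
voice: A=_ vs B=act -> unified: act
No clashes found.

Unified: {gender: fem, number: dual, voice: act}


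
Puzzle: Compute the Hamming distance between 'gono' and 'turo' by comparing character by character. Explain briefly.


Alignment:
Position 1: 'g' vs 't' = DIFFER
Position 2: 'o' vs 'u' = DIFFER
Position 3: 'n' vs 'r' = DIFFER
Position 4: 'o' vs 'o' = match
Total differences: 3

3


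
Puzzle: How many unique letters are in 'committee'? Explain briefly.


Unique letters in 'committee': {c, e, i, m, o, t} = 6 distinct letters.

6


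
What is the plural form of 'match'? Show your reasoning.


Apply rule: Add -es (sibilant/fricative ending). 'match' becomes 'matches'.

matches


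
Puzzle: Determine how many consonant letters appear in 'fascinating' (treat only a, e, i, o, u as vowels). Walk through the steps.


Consonants in 'fascinating': f, s, c, n, t, n, g = 7 consonants.

7


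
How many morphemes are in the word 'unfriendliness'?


Decomposition: un- (prefix) + friend (root) + -ly (suffix) + -ness (suffix) = 4 morpheme(s)

4 morphemes


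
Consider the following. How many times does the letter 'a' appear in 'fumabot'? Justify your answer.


Letter 'a' in 'fumabot': found at position(s) 4 = 1 occurrence(s).

1


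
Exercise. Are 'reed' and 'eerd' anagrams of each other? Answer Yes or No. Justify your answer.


Sorted letters of 'reed': 'deer'
Sorted letters of 'eerd': 'deer'
They match.

Yes


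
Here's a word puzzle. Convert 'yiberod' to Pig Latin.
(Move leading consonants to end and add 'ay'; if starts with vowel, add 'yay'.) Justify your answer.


'yiberod': move consonant cluster 'y' to end and add 'ay': 'iberodyay'.

iberodyay


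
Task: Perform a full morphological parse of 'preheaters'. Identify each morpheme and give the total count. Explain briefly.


Step 1: Identify prefix: 'pre' (meaning: before)
Step 2: Identify root: 'heat'
Step 3: Identify suffix(es): 'er, s'
Decomposition: pre- (prefix: before) + heat (root) + -er (suffix: one who) + -s (plural)
Total morphemes: 4

4 morphemes (pre- (prefix: before) + heat (root) + -er (suffix: one who) + -s (plural))


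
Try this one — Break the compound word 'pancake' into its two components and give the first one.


Split 'pancake' into 'pan' + 'cake'. The first part is 'pan'.

pan


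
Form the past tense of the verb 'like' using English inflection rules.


Apply rule: Add -d (word ends in -e). 'like' becomes 'liked'.

liked


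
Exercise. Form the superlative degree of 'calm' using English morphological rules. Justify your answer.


Apply superlative formation (add -est): 'calm' -> 'calmest'.

calmest


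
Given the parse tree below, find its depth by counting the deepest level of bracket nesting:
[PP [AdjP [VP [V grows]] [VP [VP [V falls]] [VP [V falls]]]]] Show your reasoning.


Count bracket nesting levels:
'[' at pos 0: depth = 1
'[' at pos 4: depth = 2
'[' at pos 10: depth = 3
'[' at pos 14: depth = 4
'[' at pos 25: depth = 3
'[' at pos 29: depth = 4
'[' at pos 33: depth = 5
'[' at pos 44: depth = 4
'[' at pos 48: depth = 5
Maximum depth reached: 5

5


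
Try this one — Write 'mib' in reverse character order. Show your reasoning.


Reverse 'mib' character by character: 'bim'.

bim


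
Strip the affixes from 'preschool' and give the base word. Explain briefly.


Remove prefix 'pre' from 'preschool' to get root 'school'.

school


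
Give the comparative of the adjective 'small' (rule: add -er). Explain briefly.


Apply comparative formation (add -er): 'small' -> 'smaller'.

smaller


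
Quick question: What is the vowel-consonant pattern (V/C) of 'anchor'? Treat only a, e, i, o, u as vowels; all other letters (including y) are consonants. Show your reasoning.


Letter mapping: a = V, n = C, c = C, h = C, o = V, r = C.

VCCCVC


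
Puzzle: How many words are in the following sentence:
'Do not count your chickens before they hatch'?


Split into words: Do | not | count | your | chickens | before | they | hatch = 8 words.

8


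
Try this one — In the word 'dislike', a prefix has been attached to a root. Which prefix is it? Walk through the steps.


The word 'dislike' = 'dis' (prefix) + 'like' (root). The prefix is 'dis'.

dis


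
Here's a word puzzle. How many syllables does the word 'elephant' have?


Break 'elephant' into syllables: el-e-phant -> el | e | phant = 3 syllables

3 syllables


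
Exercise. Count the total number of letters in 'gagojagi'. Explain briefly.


Spell out 'gagojagi' and number each letter: g(1), a(2), g(3), o(4), j(5), a(6), g(7), i(8). Total: 8 letters.

8


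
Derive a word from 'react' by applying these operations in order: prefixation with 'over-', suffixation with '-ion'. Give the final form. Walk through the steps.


Step 1: Add prefix 'over-' to 'react' = 'overreact'
Step 2: Add suffix '-ion' to 'overreact' = 'overreaction'

overreaction


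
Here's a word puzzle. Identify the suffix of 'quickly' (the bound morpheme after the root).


The word 'quickly' = 'quick' (root) + '-ly' (suffix). The suffix is '-ly'.

ly


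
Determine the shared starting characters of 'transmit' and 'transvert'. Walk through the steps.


Compare from the start: 5 characters match: 'trans'. Mismatch at position 6: 'm' vs 'v'.

trans


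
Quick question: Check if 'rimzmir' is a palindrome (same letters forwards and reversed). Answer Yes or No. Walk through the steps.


Forward: 'rimzmir'
Reversed: 'rimzmir'
They are identical.

Yes


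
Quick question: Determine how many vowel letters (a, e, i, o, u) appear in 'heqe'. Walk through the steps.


Vowels in 'heqe': e, e = 2 vowels.

2


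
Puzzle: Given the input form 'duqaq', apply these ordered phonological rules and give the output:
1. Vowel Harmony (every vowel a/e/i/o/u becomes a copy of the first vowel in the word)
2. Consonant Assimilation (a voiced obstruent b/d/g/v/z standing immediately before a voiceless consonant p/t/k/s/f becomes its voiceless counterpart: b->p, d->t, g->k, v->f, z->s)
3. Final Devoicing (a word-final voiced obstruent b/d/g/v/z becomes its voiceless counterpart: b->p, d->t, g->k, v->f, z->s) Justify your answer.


Starting form: 'duqaq'
Rule 1: Vowel Harmony: all vowels become 'u' (matching first vowel). 'duqaq' -> 'duquq'
Rule 2: Consonant Assimilation: no voiced obstruent (b/d/g/v/z) stands immediately before a voiceless consonant (p/t/k/s/f). No change.
Rule 3: Final Devoicing: final consonant 'q' is not one of the voiced obstruents b/d/g/v/z. No change.
Final form: 'duquq'

duquq


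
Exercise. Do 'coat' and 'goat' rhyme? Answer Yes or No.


Rime (stressed vowel + following sounds) of 'coat': -oat = /oʊt/
Rime of 'goat': -oat = /oʊt/
/oʊt/ and /oʊt/ are the same ending sound, so the words rhyme.

Yes


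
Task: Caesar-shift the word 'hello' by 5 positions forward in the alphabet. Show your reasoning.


Shift each letter by 5: h -> m, e -> j, l -> q, l -> q, o -> t. Result: 'mjqqt'.

mjqqt


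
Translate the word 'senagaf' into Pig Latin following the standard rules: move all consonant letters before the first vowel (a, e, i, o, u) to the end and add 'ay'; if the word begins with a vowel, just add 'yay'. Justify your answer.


'senagaf': move consonant cluster 's' to end and add 'ay': 'enagafsay'.

enagafsay


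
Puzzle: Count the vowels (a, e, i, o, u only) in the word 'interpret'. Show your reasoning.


Vowels in 'interpret': i, e, e = 3 vowels.

3


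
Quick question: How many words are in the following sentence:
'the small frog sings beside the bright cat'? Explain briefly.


Split into words: the | small | frog | sings | beside | the | bright | cat = 8 words.

8


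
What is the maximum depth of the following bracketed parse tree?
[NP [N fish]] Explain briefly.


Count bracket nesting levels:
'[' at pos 0: depth = 1
'[' at pos 4: depth = 2
Maximum depth reached: 2

2


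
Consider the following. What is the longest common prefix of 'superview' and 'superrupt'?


Compare from the start: 5 characters match: 'super'. Mismatch at position 6: 'v' vs 'r'.

super


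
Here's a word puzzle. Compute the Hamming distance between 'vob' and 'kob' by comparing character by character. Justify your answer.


Alignment:
Position 1: 'v' vs 'k' = DIFFER
Position 2: 'o' vs 'o' = match
Position 3: 'b' vs 'b' = match
Total differences: 1

1


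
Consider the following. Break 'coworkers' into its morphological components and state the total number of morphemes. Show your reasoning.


Step 1: Identify prefix: 'co' (meaning: together)
Step 2: Identify root: 'work'
Step 3: Identify suffix(es): 'er, s'
Decomposition: co- (prefix: together) + work (root) + -er (suffix: one who) + -s (plural)
Total morphemes: 4

4 morphemes (co- (prefix: together) + work (root) + -er (suffix: one who) + -s (plural))


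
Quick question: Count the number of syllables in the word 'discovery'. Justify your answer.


Break 'discovery' into syllables: dis-cov-er-y -> dis | cov | er | y = 4 syllables

4 syllables


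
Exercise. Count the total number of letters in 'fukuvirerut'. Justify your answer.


Spell out 'fukuvirerut' and number each letter: f(1), u(2), k(3), u(4), v(5), i(6), r(7), e(8), r(9), u(10), t(11). Total: 11 letters.

11


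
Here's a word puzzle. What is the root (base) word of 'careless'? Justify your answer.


Remove suffix '-less' from 'careless' to get root 'care'.

care


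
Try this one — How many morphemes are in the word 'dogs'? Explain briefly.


Decomposition: dog (root) + -s (plural) = 2 morpheme(s)

2 morphemes


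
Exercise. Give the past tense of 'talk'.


Apply rule: Add -ed. 'talk' becomes 'talked'.

talked


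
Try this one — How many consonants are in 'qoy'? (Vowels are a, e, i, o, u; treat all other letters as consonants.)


Consonants in 'qoy': q, y = 2 consonants.

2


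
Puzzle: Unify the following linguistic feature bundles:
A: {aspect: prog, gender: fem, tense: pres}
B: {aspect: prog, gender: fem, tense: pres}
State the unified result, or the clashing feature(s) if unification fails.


Compare features:
aspect: A=prog vs B=prog -> unified: prog
gender: A=fem vs B=fem -> unified: fem
tense: A=pres vs B=pres -> unified: pres
No clashes found.

Unified: {aspect: prog, gender: fem, tense: pres}


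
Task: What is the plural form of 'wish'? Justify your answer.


Apply rule: Add -es (sibilant/fricative ending). 'wish' becomes 'wishes'.

wishes


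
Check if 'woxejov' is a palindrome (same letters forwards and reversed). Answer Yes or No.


Forward: 'woxejov'
Reversed: 'vojexow'
They differ.

No


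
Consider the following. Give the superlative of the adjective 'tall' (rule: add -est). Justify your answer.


Apply superlative formation (add -est): 'tall' -> 'tallest'.

tallest


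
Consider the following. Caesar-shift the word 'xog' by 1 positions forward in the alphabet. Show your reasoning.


Shift each letter by 1: x -> y, o -> p, g -> h. Result: 'yph'.

yph


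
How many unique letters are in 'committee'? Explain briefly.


Unique letters in 'committee': {c, e, i, m, o, t} = 6 distinct letters.

6


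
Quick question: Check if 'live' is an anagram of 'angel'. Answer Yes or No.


Sorted letters of 'live': 'eilv'
Sorted letters of 'angel': 'aegln'
They do not match.

No


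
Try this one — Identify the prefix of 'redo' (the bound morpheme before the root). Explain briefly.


The word 'redo' = 're' (prefix) + 'do' (root). The prefix is 're'.

re


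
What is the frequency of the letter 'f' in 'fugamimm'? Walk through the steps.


Letter 'f' in 'fugamimm': found at position(s) 1 = 1 occurrence(s).

1


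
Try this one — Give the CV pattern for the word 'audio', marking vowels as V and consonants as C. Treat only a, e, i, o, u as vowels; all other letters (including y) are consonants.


Letter mapping: a = V, u = V, d = C, i = V, o = V.

VVCVV


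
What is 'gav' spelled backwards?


Reverse 'gav' character by character: 'vag'.

vag


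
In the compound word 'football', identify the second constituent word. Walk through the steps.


Split 'football' into 'foot' + 'ball'. The second part is 'ball'.

ball


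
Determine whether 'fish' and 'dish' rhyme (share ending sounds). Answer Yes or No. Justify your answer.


Rime (stressed vowel + following sounds) of 'fish': -ish = /ɪʃ/
Rime of 'dish': -ish = /ɪʃ/
/ɪʃ/ and /ɪʃ/ are the same ending sound, so the words rhyme.

Yes


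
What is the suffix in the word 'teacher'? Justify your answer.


The word 'teacher' = 'teach' (root) + '-er' (suffix). The suffix is '-er'.

er


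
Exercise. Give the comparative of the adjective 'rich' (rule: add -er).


Apply comparative formation (add -er): 'rich' -> 'richer'.

richer


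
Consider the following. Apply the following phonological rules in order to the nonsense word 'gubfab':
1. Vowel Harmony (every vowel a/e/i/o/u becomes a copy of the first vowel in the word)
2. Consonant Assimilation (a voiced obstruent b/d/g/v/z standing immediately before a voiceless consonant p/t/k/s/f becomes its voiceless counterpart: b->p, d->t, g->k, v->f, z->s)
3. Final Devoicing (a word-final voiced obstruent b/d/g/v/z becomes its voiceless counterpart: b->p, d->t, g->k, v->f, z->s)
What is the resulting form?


Starting form: 'gubfab'
Rule 1: Vowel Harmony: all vowels become 'u' (matching first vowel). 'gubfab' -> 'gubfub'
Rule 2: Consonant Assimilation: voiced obstruent before voiceless consonant becomes voiceless ('bf' -> 'pf'). 'gubfub' -> 'gupfub'
Rule 3: Final Devoicing: word-final voiced obstruent 'b' becomes voiceless 'p'. 'gupfub' -> 'gupfup'
Final form: 'gupfup'

gupfup


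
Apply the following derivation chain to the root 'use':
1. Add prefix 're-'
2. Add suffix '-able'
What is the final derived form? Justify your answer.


Step 1: Add prefix 're-' to 'use' = 'reuse'
Step 2: Add suffix '-able' to 'reuse' = 'reusable'

reusable


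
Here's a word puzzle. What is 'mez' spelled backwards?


Reverse 'mez' character by character: 'zem'.

zem


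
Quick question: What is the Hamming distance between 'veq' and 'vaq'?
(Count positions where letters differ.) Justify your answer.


Alignment:
Position 1: 'v' vs 'v' = match
Position 2: 'e' vs 'a' = DIFFER
Position 3: 'q' vs 'q' = match
Total differences: 1

1


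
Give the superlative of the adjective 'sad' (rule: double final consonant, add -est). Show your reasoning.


Apply superlative formation (double final consonant, add -est): 'sad' -> 'saddest'.

saddest


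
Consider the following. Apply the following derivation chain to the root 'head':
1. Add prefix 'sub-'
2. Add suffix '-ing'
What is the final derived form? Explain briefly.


Step 1: Add prefix 'sub-' to 'head' = 'subhead'
Step 2: Add suffix '-ing' to 'subhead' = 'subheading'

subheading


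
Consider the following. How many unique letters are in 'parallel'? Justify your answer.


Unique letters in 'parallel': {a, e, l, p, r} = 5 distinct letters.

5


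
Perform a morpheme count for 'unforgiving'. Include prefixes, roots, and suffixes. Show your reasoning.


Decomposition: un- (prefix) + forgive (root) + -ing (suffix) = 3 morpheme(s)

3 morphemes


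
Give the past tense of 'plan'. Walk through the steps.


Apply rule: Double final consonant and add -ed. 'plan' becomes 'planned'.

planned


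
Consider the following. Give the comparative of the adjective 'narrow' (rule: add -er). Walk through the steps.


Apply comparative formation (add -er): 'narrow' -> 'narrower'.

narrower


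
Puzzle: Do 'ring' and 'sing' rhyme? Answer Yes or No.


Rime (stressed vowel + following sounds) of 'ring': -ing = /ɪŋ/
Rime of 'sing': -ing = /ɪŋ/
/ɪŋ/ and /ɪŋ/ are the same ending sound, so the words rhyme.

Yes


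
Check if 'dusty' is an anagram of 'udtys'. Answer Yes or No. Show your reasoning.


Sorted letters of 'dusty': 'dstuy'
Sorted letters of 'udtys': 'dstuy'
They match.

Yes


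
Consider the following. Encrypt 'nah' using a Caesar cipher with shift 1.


Shift each letter by 1: n -> o, a -> b, h -> i. Result: 'obi'.

obi


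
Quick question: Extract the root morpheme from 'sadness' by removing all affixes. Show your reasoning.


Remove suffix '-ness' from 'sadness' to get root 'sad'.

sad


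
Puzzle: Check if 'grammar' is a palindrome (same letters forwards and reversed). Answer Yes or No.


Forward: 'grammar'
Reversed: 'rammarg'
They differ.

No


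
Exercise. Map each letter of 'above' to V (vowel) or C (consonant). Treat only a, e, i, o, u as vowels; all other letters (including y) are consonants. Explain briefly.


Letter mapping: a = V, b = C, o = V, v = C, e = V.

VCVCV


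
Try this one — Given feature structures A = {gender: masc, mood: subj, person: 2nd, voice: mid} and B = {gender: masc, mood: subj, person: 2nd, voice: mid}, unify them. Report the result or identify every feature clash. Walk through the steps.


Compare features:
gender: A=masc vs B=masc -> unified: masc
mood: A=subj vs B=subj -> unified: subj
person: A=2nd vs B=2nd -> unified: 2nd
voice: A=mid vs B=mid -> unified: mid
No clashes found.

Unified: {gender: masc, mood: subj, person: 2nd, voice: mid}


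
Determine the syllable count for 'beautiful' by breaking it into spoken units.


Break 'beautiful' into syllables: beau-ti-ful -> beau | ti | ful = 3 syllables

3 syllables


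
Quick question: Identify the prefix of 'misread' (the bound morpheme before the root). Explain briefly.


The word 'misread' = 'mis' (prefix) + 'read' (root). The prefix is 'mis'.

mis


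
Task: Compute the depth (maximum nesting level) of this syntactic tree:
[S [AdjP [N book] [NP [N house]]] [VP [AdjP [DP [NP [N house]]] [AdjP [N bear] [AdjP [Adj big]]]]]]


Count bracket nesting levels:
'[' at pos 0: depth = 1
'[' at pos 3: depth = 2
'[' at pos 9: depth = 3
'[' at pos 18: depth = 3
'[' at pos 22: depth = 4
'[' at pos 34: depth = 2
'[' at pos 38: depth = 3
'[' at pos 44: depth = 4
'[' at pos 48: depth = 5
'[' at pos 52: depth = 6
'[' at pos 64: depth = 4
'[' at pos 70: depth = 5
'[' at pos 79: depth = 5
'[' at pos 85: depth = 6
Maximum depth reached: 6

6


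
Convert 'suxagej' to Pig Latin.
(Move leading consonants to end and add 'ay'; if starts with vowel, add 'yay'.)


'suxagej': move consonant cluster 's' to end and add 'ay': 'uxagejsay'.

uxagejsay


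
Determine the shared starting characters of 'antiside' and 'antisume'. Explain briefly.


Compare from the start: 5 characters match: 'antis'. Mismatch at position 6: 'i' vs 'u'.

antis


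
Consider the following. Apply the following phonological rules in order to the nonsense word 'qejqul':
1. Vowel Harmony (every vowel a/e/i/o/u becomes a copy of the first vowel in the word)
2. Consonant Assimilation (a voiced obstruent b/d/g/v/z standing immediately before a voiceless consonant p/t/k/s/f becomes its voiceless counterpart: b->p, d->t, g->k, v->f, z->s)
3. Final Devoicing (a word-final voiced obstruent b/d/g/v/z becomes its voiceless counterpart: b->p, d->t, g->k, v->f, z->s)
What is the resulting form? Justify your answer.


Starting form: 'qejqul'
Rule 1: Vowel Harmony: all vowels become 'e' (matching first vowel). 'qejqul' -> 'qejqel'
Rule 2: Consonant Assimilation: no voiced obstruent (b/d/g/v/z) stands immediately before a voiceless consonant (p/t/k/s/f). No change.
Rule 3: Final Devoicing: final consonant 'l' is not one of the voiced obstruents b/d/g/v/z. No change.
Final form: 'qejqel'

qejqel
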